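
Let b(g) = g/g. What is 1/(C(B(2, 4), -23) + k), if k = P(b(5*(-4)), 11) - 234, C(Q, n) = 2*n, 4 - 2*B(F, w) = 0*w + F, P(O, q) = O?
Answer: -1/279 ≈ -0.0035842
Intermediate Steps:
b(g) = 1
B(F, w) = 2 - F/2 (B(F, w) = 2 - (0*w + F)/2 = 2 - (0 + F)/2 = 2 - F/2)
k = -233 (k = 1 - 234 = -233)
1/(C(B(2, 4), -23) + k) = 1/(2*(-23) - 233) = 1/(-46 - 233) = 1/(-279) = -1/279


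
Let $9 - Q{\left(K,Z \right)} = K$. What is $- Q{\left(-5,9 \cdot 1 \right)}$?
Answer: $-14$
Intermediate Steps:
$Q{\left(K,Z \right)} = 9 - K$
$- Q{\left(-5,9 \cdot 1 \right)} = - (9 - -5) = - (9 + 5) = \left(-1\right) 14 = -14$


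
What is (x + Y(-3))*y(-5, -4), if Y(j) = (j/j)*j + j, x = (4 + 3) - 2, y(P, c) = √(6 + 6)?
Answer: -2*√3 ≈ -3.4641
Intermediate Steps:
y(P, c) = 2*√3 (y(P, c) = √12 = 2*√3)
x = 5 (x = 7 - 2 = 5)
Y(j) = 2*j (Y(j) = 1*j + j = j + j = 2*j)
(x + Y(-3))*y(-5, -4) = (5 + 2*(-3))*(2*√3) = (5 - 6)*(2*√3) = -2*√3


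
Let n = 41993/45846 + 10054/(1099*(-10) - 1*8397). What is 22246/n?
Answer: 19772609678892/353182607 ≈ 55984.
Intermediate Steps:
n = 353182607/888816402 (n = 41993*(1/45846) + 10054/(-10990 - 8397) = 41993/45846 + 10054/(-19387) = 41993/45846 + 10054*(-1/19387) = 41993/45846 - 10054/19387 = 353182607/888816402 ≈ 0.39736)
22246/n = 22246/(353182607/888816402) = 22246*(888816402/353182607) = 19772609678892/353182607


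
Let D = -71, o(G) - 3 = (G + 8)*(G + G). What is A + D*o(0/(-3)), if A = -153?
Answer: -366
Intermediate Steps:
o(G) = 3 + 2*G*(8 + G) (o(G) = 3 + (G + 8)*(G + G) = 3 + (8 + G)*(2*G) = 3 + 2*G*(8 + G))
A + D*o(0/(-3)) = -153 - 71*(3 + 2*(0/(-3))² + 16*(0/(-3))) = -153 - 71*(3 + 2*(0*(-⅓))² + 16*(0*(-⅓))) = -153 - 71*(3 + 2*0² + 16*0) = -153 - 71*(3 + 2*0 + 0) = -153 - 71*(3 + 0 + 0) = -153 - 71*3 = -153 - 213 = -366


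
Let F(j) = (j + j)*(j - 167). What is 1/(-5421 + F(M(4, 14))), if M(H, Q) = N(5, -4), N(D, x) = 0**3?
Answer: -1/5421 ≈ -0.00018447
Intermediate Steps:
N(D, x) = 0
M(H, Q) = 0
F(j) = 2*j*(-167 + j) (F(j) = (2*j)*(-167 + j) = 2*j*(-167 + j))
1/(-5421 + F(M(4, 14))) = 1/(-5421 + 2*0*(-167 + 0)) = 1/(-5421 + 2*0*(-167)) = 1/(-5421 + 0) = 1/(-5421) = -1/5421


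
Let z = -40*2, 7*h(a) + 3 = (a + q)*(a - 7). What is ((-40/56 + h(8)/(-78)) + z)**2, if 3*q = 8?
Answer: 17485566289/2683044 ≈ 6517.1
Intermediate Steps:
q = 8/3 (q = (1/3)*8 = 8/3 ≈ 2.6667)
h(a) = -3/7 + (-7 + a)*(8/3 + a)/7 (h(a) = -3/7 + ((a + 8/3)*(a - 7))/7 = -3/7 + ((8/3 + a)*(-7 + a))/7 = -3/7 + ((-7 + a)*(8/3 + a))/7 = -3/7 + (-7 + a)*(8/3 + a)/7)
z = -80
((-40/56 + h(8)/(-78)) + z)**2 = ((-40/56 + (-65/21 - 13/21*8 + (1/7)*8**2)/(-78)) - 80)**2 = ((-40*1/56 + (-65/21 - 104/21 + (1/7)*64)*(-1/78)) - 80)**2 = ((-5/7 + (-65/21 - 104/21 + 64/7)*(-1/78)) - 80)**2 = ((-5/7 + (23/21)*(-1/78)) - 80)**2 = ((-5/7 - 23/1638) - 80)**2 = (-1193/1638 - 80)**2 = (-132233/1638)**2 = 17485566289/2683044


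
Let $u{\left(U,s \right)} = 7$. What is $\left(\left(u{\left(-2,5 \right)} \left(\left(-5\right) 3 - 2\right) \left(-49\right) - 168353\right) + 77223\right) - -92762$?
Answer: $7463$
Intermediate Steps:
$\left(\left(u{\left(-2,5 \right)} \left(\left(-5\right) 3 - 2\right) \left(-49\right) - 168353\right) + 77223\right) - -92762 = \left(\left(7 \left(\left(-5\right) 3 - 2\right) \left(-49\right) - 168353\right) + 77223\right) - -92762 = \left(\left(7 \left(-15 - 2\right) \left(-49\right) - 168353\right) + 77223\right) + \left(-23721 + 116483\right) = \left(\left(7 \left(-17\right) \left(-49\right) - 168353\right) + 77223\right) + 92762 = \left(\left(\left(-119\right) \left(-49\right) - 168353\right) + 77223\right) + 92762 = \left(\left(5831 - 168353\right) + 77223\right) + 92762 = \left(-162522 + 77223\right) + 92762 = -85299 + 92762 = 7463$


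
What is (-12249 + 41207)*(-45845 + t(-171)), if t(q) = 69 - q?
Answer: -1320629590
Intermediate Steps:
(-12249 + 41207)*(-45845 + t(-171)) = (-12249 + 41207)*(-45845 + (69 - 1*(-171))) = 28958*(-45845 + (69 + 171)) = 28958*(-45845 + 240) = 28958*(-45605) = -1320629590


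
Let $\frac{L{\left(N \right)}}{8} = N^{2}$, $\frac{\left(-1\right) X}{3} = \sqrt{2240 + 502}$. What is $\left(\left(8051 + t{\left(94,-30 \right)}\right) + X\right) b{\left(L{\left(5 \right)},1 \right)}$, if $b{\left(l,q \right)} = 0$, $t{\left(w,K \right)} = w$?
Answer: $0$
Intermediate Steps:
$X = - 3 \sqrt{2742}$ ($X = - 3 \sqrt{2240 + 502} = - 3 \sqrt{2742} \approx -157.09$)
$L{\left(N \right)} = 8 N^{2}$
$\left(\left(8051 + t{\left(94,-30 \right)}\right) + X\right) b{\left(L{\left(5 \right)},1 \right)} = \left(\left(8051 + 94\right) - 3 \sqrt{2742}\right) 0 = \left(8145 - 3 \sqrt{2742}\right) 0 = 0$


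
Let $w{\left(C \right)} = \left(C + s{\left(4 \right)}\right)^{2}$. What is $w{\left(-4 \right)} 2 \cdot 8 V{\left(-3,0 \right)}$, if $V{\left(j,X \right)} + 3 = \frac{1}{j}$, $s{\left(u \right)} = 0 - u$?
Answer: $- \frac{10240}{3} \approx -3413.3$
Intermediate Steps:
$s{\left(u \right)} = - u$
$V{\left(j,X \right)} = -3 + \frac{1}{j}$
$w{\left(C \right)} = \left(-4 + C\right)^{2}$ ($w{\left(C \right)} = \left(C - 4\right)^{2} = \left(-4 + C\right)^{2}$)
$w{\left(-4 \right)} 2 \cdot 8 V{\left(-3,0 \right)} = \left(-4 - 4\right)^{2} \cdot 2 \cdot 8 \left(-3 + \frac{1}{-3}\right) = \left(-8\right)^{2} \cdot 16 \left(-3 - \frac{1}{3}\right) = 64 \cdot 16 \left(- \frac{10}{3}\right) = 64 \left(- \frac{160}{3}\right) = - \frac{10240}{3}$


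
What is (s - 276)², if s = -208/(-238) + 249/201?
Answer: 4768558792209/63568729 ≈ 75014.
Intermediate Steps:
s = 16845/7973 (s = -208*(-1/238) + 249*(1/201) = 104/119 + 83/67 = 16845/7973 ≈ 2.1128)
(s - 276)² = (16845/7973 - 276)² = (-2183703/7973)² = 4768558792209/63568729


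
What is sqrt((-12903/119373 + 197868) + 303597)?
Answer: sqrt(793981238551574)/39791 ≈ 708.14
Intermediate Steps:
sqrt((-12903/119373 + 197868) + 303597) = sqrt((-12903*1/119373 + 197868) + 303597) = sqrt((-4301/39791 + 197868) + 303597) = sqrt(7873361287/39791 + 303597) = sqrt(19953789514/39791) = sqrt(793981238551574)/39791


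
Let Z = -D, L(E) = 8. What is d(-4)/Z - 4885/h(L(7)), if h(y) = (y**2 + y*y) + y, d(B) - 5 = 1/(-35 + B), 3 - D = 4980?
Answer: -948166771/26398008 ≈ -35.918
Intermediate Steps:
D = -4977 (D = 3 - 1*4980 = 3 - 4980 = -4977)
Z = 4977 (Z = -1*(-4977) = 4977)
d(B) = 5 + 1/(-35 + B)
h(y) = y + 2*y**2 (h(y) = (y**2 + y**2) + y = 2*y**2 + y = y + 2*y**2)
d(-4)/Z - 4885/h(L(7)) = ((-174 + 5*(-4))/(-35 - 4))/4977 - 4885*1/(8*(1 + 2*8)) = ((-174 - 20)/(-39))*(1/4977) - 4885*1/(8*(1 + 16)) = -1/39*(-194)*(1/4977) - 4885/(8*17) = (194/39)*(1/4977) - 4885/136 = 194/194103 - 4885*1/136 = 194/194103 - 4885/136 = -948166771/26398008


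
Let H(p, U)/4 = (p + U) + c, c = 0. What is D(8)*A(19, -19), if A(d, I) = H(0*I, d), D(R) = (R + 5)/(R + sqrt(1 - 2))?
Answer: 608/5 - 76*I/5 ≈ 121.6 - 15.2*I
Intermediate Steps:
H(p, U) = 4*U + 4*p (H(p, U) = 4*((p + U) + 0) = 4*((U + p) + 0) = 4*(U + p) = 4*U + 4*p)
D(R) = (5 + R)/(I + R) (D(R) = (5 + R)/(R + sqrt(-1)) = (5 + R)/(R + I) = (5 + R)/(I + R))
A(d, I) = 4*d (A(d, I) = 4*d + 4*(0*I) = 4*d + 4*0 = 4*d + 0 = 4*d)
D(8)*A(19, -19) = ((5 + 8)/(I + 8))*(4*19) = (13/(8 + I))*76 = (((8 - I)/65)*13)*76 = ((8 - I)/5)*76 = 76*(8 - I)/5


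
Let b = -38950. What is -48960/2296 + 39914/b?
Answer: -3046699/136325 ≈ -22.349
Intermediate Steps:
-48960/2296 + 39914/b = -48960/2296 + 39914/(-38950) = -48960*1/2296 + 39914*(-1/38950) = -6120/287 - 19957/19475 = -3046699/136325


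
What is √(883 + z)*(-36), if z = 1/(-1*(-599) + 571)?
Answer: -6*√134304430/65 ≈ -1069.8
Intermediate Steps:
z = 1/1170 (z = 1/(599 + 571) = 1/1170 ≈ 0.00085470)
√(883 + z)*(-36) = √(883 + 1/1170)*(-36) = √(1033111/1170)*(-36) = (√134304430/390)*(-36) = -6*√134304430/65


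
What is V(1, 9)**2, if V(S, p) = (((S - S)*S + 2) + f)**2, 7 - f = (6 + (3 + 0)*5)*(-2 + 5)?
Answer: 8503056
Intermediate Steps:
f = -56 (f = 7 - (6 + (3 + 0)*5)*(-2 + 5) = 7 - (6 + 3*5)*3 = 7 - (6 + 15)*3 = 7 - 21*3 = 7 - 1*63 = 7 - 63 = -56)
V(S, p) = 2916 (V(S, p) = (((S - S)*S + 2) - 56)**2 = ((0*S + 2) - 56)**2 = ((0 + 2) - 56)**2 = (2 - 56)**2 = (-54)**2 = 2916)
V(1, 9)**2 = 2916**2 = 8503056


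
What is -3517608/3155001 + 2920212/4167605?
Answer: -1815576302876/4382932647535 ≈ -0.41424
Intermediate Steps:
-3517608/3155001 + 2920212/4167605 = -3517608*1/3155001 + 2920212*(1/4167605) = -1172536/1051667 + 2920212/4167605 = -1815576302876/4382932647535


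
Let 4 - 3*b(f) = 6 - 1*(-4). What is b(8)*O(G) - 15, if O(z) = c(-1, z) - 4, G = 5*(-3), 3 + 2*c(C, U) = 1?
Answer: -5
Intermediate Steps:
c(C, U) = -1 (c(C, U) = -3/2 + (1/2)*1 = -3/2 + 1/2 = -1)
b(f) = -2 (b(f) = 4/3 - (6 - 1*(-4))/3 = 4/3 - (6 + 4)/3 = 4/3 - 1/3*10 = 4/3 - 10/3 = -2)
G = -15
O(z) = -5 (O(z) = -1 - 4 = -5)
b(8)*O(G) - 15 = -2*(-5) - 15 = 10 - 15 = -5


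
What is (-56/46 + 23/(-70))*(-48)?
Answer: 59736/805 ≈ 74.206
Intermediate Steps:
(-56/46 + 23/(-70))*(-48) = (-56*1/46 + 23*(-1/70))*(-48) = (-28/23 - 23/70)*(-48) = -2489/1610*(-48) = 59736/805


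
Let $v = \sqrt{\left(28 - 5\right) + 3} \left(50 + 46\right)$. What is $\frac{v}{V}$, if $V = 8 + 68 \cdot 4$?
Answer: $\frac{12 \sqrt{26}}{35} \approx 1.7482$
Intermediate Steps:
$v = 96 \sqrt{26}$ ($v = \sqrt{23 + 3} \cdot 96 = \sqrt{26} \cdot 96 = 96 \sqrt{26} \approx 489.51$)
$V = 280$ ($V = 8 + 272 = 280$)
$\frac{v}{V} = \frac{96 \sqrt{26}}{280} = 96 \sqrt{26} \cdot \frac{1}{280} = \frac{12 \sqrt{26}}{35}$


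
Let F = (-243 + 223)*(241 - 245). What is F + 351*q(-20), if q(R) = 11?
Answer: 3941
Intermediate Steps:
F = 80 (F = -20*(-4) = 80)
F + 351*q(-20) = 80 + 351*11 = 80 + 3861 = 3941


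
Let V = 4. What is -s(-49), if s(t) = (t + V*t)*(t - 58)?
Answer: -26215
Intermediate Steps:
s(t) = 5*t*(-58 + t) (s(t) = (t + 4*t)*(t - 58) = (5*t)*(-58 + t) = 5*t*(-58 + t))
-s(-49) = -5*(-49)*(-58 - 49) = -5*(-49)*(-107) = -1*26215 = -26215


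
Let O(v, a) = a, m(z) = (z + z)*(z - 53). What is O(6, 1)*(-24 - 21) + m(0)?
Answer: -45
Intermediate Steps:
m(z) = 2*z*(-53 + z) (m(z) = (2*z)*(-53 + z) = 2*z*(-53 + z))
O(6, 1)*(-24 - 21) + m(0) = 1*(-24 - 21) + 2*0*(-53 + 0) = 1*(-45) + 2*0*(-53) = -45 + 0 = -45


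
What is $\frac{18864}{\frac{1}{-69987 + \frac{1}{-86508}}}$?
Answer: $- \frac{3172524148028}{2403} \approx -1.3202 \cdot 10^{9}$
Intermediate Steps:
$\frac{18864}{\frac{1}{-69987 + \frac{1}{-86508}}} = \frac{18864}{\frac{1}{-69987 - \frac{1}{86508}}} = \frac{18864}{\frac{1}{- \frac{6054435397}{86508}}} = \frac{18864}{- \frac{86508}{6054435397}} = 18864 \left(- \frac{6054435397}{86508}\right) = - \frac{3172524148028}{2403}$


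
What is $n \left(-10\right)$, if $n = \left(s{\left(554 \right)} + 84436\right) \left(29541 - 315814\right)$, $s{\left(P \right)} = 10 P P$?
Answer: $9027893877080$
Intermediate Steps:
$s{\left(P \right)} = 10 P^{2}$
$n = -902789387708$ ($n = \left(10 \cdot 554^{2} + 84436\right) \left(29541 - 315814\right) = \left(10 \cdot 306916 + 84436\right) \left(-286273\right) = \left(3069160 + 84436\right) \left(-286273\right) = 3153596 \left(-286273\right) = -902789387708$)
$n \left(-10\right) = \left(-902789387708\right) \left(-10\right) = 9027893877080$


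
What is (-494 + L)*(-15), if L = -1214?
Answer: 25620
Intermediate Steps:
(-494 + L)*(-15) = (-494 - 1214)*(-15) = -1708*(-15) = 25620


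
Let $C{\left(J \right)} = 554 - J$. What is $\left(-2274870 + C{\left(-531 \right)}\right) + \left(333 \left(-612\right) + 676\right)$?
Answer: $-2476905$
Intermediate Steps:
$\left(-2274870 + C{\left(-531 \right)}\right) + \left(333 \left(-612\right) + 676\right) = \left(-2274870 + \left(554 - -531\right)\right) + \left(333 \left(-612\right) + 676\right) = \left(-2274870 + \left(554 + 531\right)\right) + \left(-203796 + 676\right) = \left(-2274870 + 1085\right) - 203120 = -2273785 - 203120 = -2476905$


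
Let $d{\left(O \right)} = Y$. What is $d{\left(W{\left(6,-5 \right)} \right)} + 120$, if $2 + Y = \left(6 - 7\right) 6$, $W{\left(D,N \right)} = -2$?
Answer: $112$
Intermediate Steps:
$Y = -8$ ($Y = -2 + \left(6 - 7\right) 6 = -2 - 6 = -8$)
$d{\left(O \right)} = -8$
$d{\left(W{\left(6,-5 \right)} \right)} + 120 = -8 + 120 = 112$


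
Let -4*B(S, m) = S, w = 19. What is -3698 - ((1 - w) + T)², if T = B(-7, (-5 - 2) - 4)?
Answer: -63393/16 ≈ -3962.1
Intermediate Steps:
B(S, m) = -S/4
T = 7/4 (T = -¼*(-7) = 7/4 ≈ 1.7500)
-3698 - ((1 - w) + T)² = -3698 - ((1 - 1*19) + 7/4)² = -3698 - ((1 - 19) + 7/4)² = -3698 - (-18 + 7/4)² = -3698 - (-65/4)² = -3698 - 1*4225/16 = -3698 - 4225/16 = -63393/16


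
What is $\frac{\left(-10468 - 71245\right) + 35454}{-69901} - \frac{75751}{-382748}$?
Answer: $\frac{23000610383}{26754467948} \approx 0.85969$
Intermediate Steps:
$\frac{\left(-10468 - 71245\right) + 35454}{-69901} - \frac{75751}{-382748} = \left(\left(-10468 + \left(-74417 + 3172\right)\right) + 35454\right) \left(- \frac{1}{69901}\right) - - \frac{75751}{382748} = \left(\left(-10468 - 71245\right) + 35454\right) \left(- \frac{1}{69901}\right) + \frac{75751}{382748} = \left(-81713 + 35454\right) \left(- \frac{1}{69901}\right) + \frac{75751}{382748} = \left(-46259\right) \left(- \frac{1}{69901}\right) + \frac{75751}{382748} = \frac{46259}{69901} + \frac{75751}{382748} = \frac{23000610383}{26754467948}$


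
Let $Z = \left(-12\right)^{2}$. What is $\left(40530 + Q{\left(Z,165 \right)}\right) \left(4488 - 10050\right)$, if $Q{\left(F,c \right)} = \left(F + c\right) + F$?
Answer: $-227947446$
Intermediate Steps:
$Z = 144$
$Q{\left(F,c \right)} = c + 2 F$
$\left(40530 + Q{\left(Z,165 \right)}\right) \left(4488 - 10050\right) = \left(40530 + \left(165 + 2 \cdot 144\right)\right) \left(4488 - 10050\right) = \left(40530 + \left(165 + 288\right)\right) \left(-5562\right) = \left(40530 + 453\right) \left(-5562\right) = 40983 \left(-5562\right) = -227947446$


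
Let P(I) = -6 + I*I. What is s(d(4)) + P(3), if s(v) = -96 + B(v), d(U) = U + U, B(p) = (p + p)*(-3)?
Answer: -141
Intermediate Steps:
B(p) = -6*p (B(p) = (2*p)*(-3) = -6*p)
d(U) = 2*U
s(v) = -96 - 6*v
P(I) = -6 + I²
s(d(4)) + P(3) = (-96 - 12*4) + (-6 + 3²) = (-96 - 6*8) + (-6 + 9) = (-96 - 48) + 3 = -144 + 3 = -141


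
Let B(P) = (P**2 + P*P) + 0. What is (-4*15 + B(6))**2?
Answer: 144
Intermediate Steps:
B(P) = 2*P**2 (B(P) = (P**2 + P**2) + 0 = 2*P**2 + 0 = 2*P**2)
(-4*15 + B(6))**2 = (-4*15 + 2*6**2)**2 = (-60 + 2*36)**2 = (-60 + 72)**2 = 12**2 = 144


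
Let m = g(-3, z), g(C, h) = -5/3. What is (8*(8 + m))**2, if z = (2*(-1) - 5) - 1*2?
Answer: 23104/9 ≈ 2567.1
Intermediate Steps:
z = -9 (z = (-2 - 5) - 2 = -7 - 2 = -9)
g(C, h) = -5/3 (g(C, h) = -5*1/3 = -5/3)
m = -5/3 ≈ -1.6667
(8*(8 + m))**2 = (8*(8 - 5/3))**2 = (8*(19/3))**2 = (152/3)**2 = 23104/9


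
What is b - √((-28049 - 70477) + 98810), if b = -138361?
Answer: -138361 - 2*√71 ≈ -1.3838e+5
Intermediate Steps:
b - √((-28049 - 70477) + 98810) = -138361 - √((-28049 - 70477) + 98810) = -138361 - √(-98526 + 98810) = -138361 - √284 = -138361 - 2*√71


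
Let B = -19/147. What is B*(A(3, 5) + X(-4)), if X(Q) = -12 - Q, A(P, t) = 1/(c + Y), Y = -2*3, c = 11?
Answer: 247/245 ≈ 1.0082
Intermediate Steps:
Y = -6
A(P, t) = 1/5 (A(P, t) = 1/(11 - 6) = 1/5)
B = -19/147 (B = -19*1/147 = -19/147 ≈ -0.12925)
B*(A(3, 5) + X(-4)) = -19*(1/5 + (-12 - 1*(-4)))/147 = -19*(1/5 + (-12 + 4))/147 = -19*(1/5 - 8)/147 = -19/147*(-39/5) = 247/245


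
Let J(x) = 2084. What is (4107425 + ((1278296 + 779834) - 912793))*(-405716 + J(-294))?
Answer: -2120182831584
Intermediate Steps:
(4107425 + ((1278296 + 779834) - 912793))*(-405716 + J(-294)) = (4107425 + ((1278296 + 779834) - 912793))*(-405716 + 2084) = (4107425 + (2058130 - 912793))*(-403632) = (4107425 + 1145337)*(-403632) = 5252762*(-403632) = -2120182831584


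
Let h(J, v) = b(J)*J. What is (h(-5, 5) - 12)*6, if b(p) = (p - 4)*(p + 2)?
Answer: -882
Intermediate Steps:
b(p) = (-4 + p)*(2 + p)
h(J, v) = J*(-8 + J² - 2*J) (h(J, v) = (-8 + J² - 2*J)*J = J*(-8 + J² - 2*J))
(h(-5, 5) - 12)*6 = (-5*(-8 + (-5)² - 2*(-5)) - 12)*6 = (-5*(-8 + 25 + 10) - 12)*6 = (-5*27 - 12)*6 = (-135 - 12)*6 = -147*6 = -882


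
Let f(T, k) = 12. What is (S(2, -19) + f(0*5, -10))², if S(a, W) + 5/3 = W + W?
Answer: 6889/9 ≈ 765.44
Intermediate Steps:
S(a, W) = -5/3 + 2*W (S(a, W) = -5/3 + (W + W) = -5/3 + 2*W)
(S(2, -19) + f(0*5, -10))² = ((-5/3 + 2*(-19)) + 12)² = ((-5/3 - 38) + 12)² = (-119/3 + 12)² = (-83/3)² = 6889/9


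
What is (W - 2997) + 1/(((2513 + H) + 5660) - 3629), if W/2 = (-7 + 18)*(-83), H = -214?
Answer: -20883589/4330 ≈ -4823.0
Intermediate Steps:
W = -1826 (W = 2*((-7 + 18)*(-83)) = 2*(11*(-83)) = 2*(-913) = -1826)
(W - 2997) + 1/(((2513 + H) + 5660) - 3629) = (-1826 - 2997) + 1/(((2513 - 214) + 5660) - 3629) = -4823 + 1/((2299 + 5660) - 3629) = -4823 + 1/(7959 - 3629) = -4823 + 1/4330 = -20883589/4330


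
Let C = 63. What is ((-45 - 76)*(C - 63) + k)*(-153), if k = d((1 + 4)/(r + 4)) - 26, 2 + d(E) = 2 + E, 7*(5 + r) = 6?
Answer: 9333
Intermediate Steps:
r = -29/7 (r = -5 + (⅐)*6 = -5 + 6/7 = -29/7 ≈ -4.1429)
d(E) = E (d(E) = -2 + (2 + E) = E)
k = -61 (k = (1 + 4)/(-29/7 + 4) - 26 = 5/(-⅐) - 26 = 5*(-7) - 26 = -35 - 26 = -61)
((-45 - 76)*(C - 63) + k)*(-153) = ((-45 - 76)*(63 - 63) - 61)*(-153) = (-121*0 - 61)*(-153) = (0 - 61)*(-153) = -61*(-153) = 9333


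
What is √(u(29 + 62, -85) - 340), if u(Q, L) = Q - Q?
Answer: 2*I*√85 ≈ 18.439*I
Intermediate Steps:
u(Q, L) = 0
√(u(29 + 62, -85) - 340) = √(0 - 340) = √(-340) = 2*I*√85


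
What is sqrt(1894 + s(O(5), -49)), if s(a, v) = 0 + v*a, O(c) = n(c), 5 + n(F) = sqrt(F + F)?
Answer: sqrt(2139 - 49*sqrt(10)) ≈ 44.543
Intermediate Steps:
n(F) = -5 + sqrt(2)*sqrt(F) (n(F) = -5 + sqrt(F + F) = -5 + sqrt(2*F) = -5 + sqrt(2)*sqrt(F))
O(c) = -5 + sqrt(2)*sqrt(c)
s(a, v) = a*v (s(a, v) = 0 + a*v = a*v)
sqrt(1894 + s(O(5), -49)) = sqrt(1894 + (-5 + sqrt(2)*sqrt(5))*(-49)) = sqrt(1894 + (-5 + sqrt(10))*(-49)) = sqrt(1894 + (245 - 49*sqrt(10))) = sqrt(2139 - 49*sqrt(10))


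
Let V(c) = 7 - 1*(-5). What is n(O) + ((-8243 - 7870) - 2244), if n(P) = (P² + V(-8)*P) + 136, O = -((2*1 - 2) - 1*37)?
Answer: -16408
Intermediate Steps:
V(c) = 12 (V(c) = 7 + 5 = 12)
O = 37 (O = -((2 - 2) - 37) = -(0 - 37) = -1*(-37) = 37)
n(P) = 136 + P² + 12*P (n(P) = (P² + 12*P) + 136 = 136 + P² + 12*P)
n(O) + ((-8243 - 7870) - 2244) = (136 + 37² + 12*37) + ((-8243 - 7870) - 2244) = (136 + 1369 + 444) + (-16113 - 2244) = 1949 - 18357 = -16408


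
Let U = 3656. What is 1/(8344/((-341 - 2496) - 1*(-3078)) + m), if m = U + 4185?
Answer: 241/1898025 ≈ 0.00012697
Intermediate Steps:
m = 7841 (m = 3656 + 4185 = 7841)
1/(8344/((-341 - 2496) - 1*(-3078)) + m) = 1/(8344/((-341 - 2496) - 1*(-3078)) + 7841) = 1/(8344/(-2837 + 3078) + 7841) = 1/(8344/241 + 7841) = 1/(1898025/241) = 241/1898025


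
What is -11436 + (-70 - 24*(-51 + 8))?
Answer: -10474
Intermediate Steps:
-11436 + (-70 - 24*(-51 + 8)) = -11436 + (-70 - 24*(-43)) = -11436 + (-70 + 1032) = -11436 + 962 = -10474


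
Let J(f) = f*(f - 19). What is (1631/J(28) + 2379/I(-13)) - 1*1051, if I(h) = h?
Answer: -44191/36 ≈ -1227.5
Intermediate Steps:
J(f) = f*(-19 + f)
(1631/J(28) + 2379/I(-13)) - 1*1051 = (1631/((28*(-19 + 28))) + 2379/(-13)) - 1*1051 = (1631/((28*9)) + 2379*(-1/13)) - 1051 = (1631/252 - 183) - 1051 = (1631*(1/252) - 183) - 1051 = (233/36 - 183) - 1051 = -6355/36 - 1051 = -44191/36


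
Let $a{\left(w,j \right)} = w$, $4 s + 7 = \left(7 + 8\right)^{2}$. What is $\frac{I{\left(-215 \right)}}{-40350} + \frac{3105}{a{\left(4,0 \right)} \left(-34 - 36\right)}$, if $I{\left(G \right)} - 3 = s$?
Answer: $- \frac{2506057}{225960} \approx -11.091$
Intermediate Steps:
$s = \frac{109}{2}$ ($s = - \frac{7}{4} + \frac{\left(7 + 8\right)^{2}}{4} = - \frac{7}{4} + \frac{15^{2}}{4} = - \frac{7}{4} + \frac{1}{4} \cdot 225 = - \frac{7}{4} + \frac{225}{4} = \frac{109}{2} \approx 54.5$)
$I{\left(G \right)} = \frac{115}{2}$ ($I{\left(G \right)} = 3 + \frac{109}{2} = \frac{115}{2}$)
$\frac{I{\left(-215 \right)}}{-40350} + \frac{3105}{a{\left(4,0 \right)} \left(-34 - 36\right)} = \frac{115}{2 \left(-40350\right)} + \frac{3105}{4 \left(-34 - 36\right)} = \frac{115}{2} \left(- \frac{1}{40350}\right) + \frac{3105}{4 \left(-70\right)} = - \frac{23}{16140} + \frac{3105}{-280} = - \frac{23}{16140} + 3105 \left(- \frac{1}{280}\right) = - \frac{23}{16140} - \frac{621}{56} = - \frac{2506057}{225960}$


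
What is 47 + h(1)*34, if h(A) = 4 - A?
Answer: 149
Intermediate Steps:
47 + h(1)*34 = 47 + (4 - 1*1)*34 = 47 + (4 - 1)*34 = 47 + 3*34 = 47 + 102 = 149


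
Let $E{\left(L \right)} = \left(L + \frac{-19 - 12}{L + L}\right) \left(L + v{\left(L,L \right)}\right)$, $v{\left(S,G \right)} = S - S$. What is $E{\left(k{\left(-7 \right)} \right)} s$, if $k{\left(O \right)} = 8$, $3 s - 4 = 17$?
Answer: $\frac{679}{2} \approx 339.5$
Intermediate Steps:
$s = 7$ ($s = \frac{4}{3} + \frac{1}{3} \cdot 17 = \frac{4}{3} + \frac{17}{3} = 7$)
$v{\left(S,G \right)} = 0$
$E{\left(L \right)} = L \left(L - \frac{31}{2 L}\right)$ ($E{\left(L \right)} = \left(L + \frac{-19 - 12}{L + L}\right) \left(L + 0\right) = \left(L - \frac{31}{2 L}\right) L = L \left(L - \frac{31}{2 L}\right)$)
$E{\left(k{\left(-7 \right)} \right)} s = \left(- \frac{31}{2} + 8^{2}\right) 7 = \left(- \frac{31}{2} + 64\right) 7 = \frac{97}{2} \cdot 7 = \frac{679}{2}$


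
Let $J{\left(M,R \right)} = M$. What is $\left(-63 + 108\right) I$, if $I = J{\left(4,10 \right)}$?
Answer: $180$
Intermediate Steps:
$I = 4$
$\left(-63 + 108\right) I = \left(-63 + 108\right) 4 = 45 \cdot 4 = 180$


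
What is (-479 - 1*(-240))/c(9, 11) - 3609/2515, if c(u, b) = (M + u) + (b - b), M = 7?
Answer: -658829/40240 ≈ -16.372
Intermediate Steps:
c(u, b) = 7 + u (c(u, b) = (7 + u) + (b - b) = (7 + u) + 0 = 7 + u)
(-479 - 1*(-240))/c(9, 11) - 3609/2515 = (-479 - 1*(-240))/(7 + 9) - 3609/2515 = (-479 + 240)/16 - 3609*1/2515 = -239*1/16 - 3609/2515 = -239/16 - 3609/2515 = -658829/40240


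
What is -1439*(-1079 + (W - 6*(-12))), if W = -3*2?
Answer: 1457707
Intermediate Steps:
W = -6
-1439*(-1079 + (W - 6*(-12))) = -1439*(-1079 + (-6 - 6*(-12))) = -1439*(-1079 + (-6 + 72)) = -1439*(-1079 + 66) = -1439*(-1013) = 1457707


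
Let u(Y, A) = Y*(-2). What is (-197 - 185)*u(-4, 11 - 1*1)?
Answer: -3056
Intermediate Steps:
u(Y, A) = -2*Y
(-197 - 185)*u(-4, 11 - 1*1) = (-197 - 185)*(-2*(-4)) = -382*8 = -3056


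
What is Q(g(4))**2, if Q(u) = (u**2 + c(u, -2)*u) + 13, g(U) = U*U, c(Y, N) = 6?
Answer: 133225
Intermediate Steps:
g(U) = U**2
Q(u) = 13 + u**2 + 6*u (Q(u) = (u**2 + 6*u) + 13 = 13 + u**2 + 6*u)
Q(g(4))**2 = (13 + (4**2)**2 + 6*4**2)**2 = (13 + 16**2 + 6*16)**2 = (13 + 256 + 96)**2 = 365**2 = 133225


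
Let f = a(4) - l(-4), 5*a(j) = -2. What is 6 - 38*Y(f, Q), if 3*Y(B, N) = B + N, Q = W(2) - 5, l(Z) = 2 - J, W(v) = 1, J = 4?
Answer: 182/5 ≈ 36.400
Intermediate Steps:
a(j) = -⅖ (a(j) = (⅕)*(-2) = -⅖)
l(Z) = -2 (l(Z) = 2 - 1*4 = 2 - 4 = -2)
f = 8/5 (f = -⅖ - 1*(-2) = -⅖ + 2 = 8/5 ≈ 1.6000)
Q = -4 (Q = 1 - 5 = -4)
Y(B, N) = B/3 + N/3 (Y(B, N) = (B + N)/3 = B/3 + N/3)
6 - 38*Y(f, Q) = 6 - 38*((⅓)*(8/5) + (⅓)*(-4)) = 6 - 38*(8/15 - 4/3) = 6 - 38*(-⅘) = 6 + 152/5 = 182/5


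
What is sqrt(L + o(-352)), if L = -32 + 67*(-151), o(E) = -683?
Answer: 4*I*sqrt(677) ≈ 104.08*I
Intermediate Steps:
L = -10149 (L = -32 - 10117 = -10149)
sqrt(L + o(-352)) = sqrt(-10149 - 683) = sqrt(-10832) = 4*I*sqrt(677)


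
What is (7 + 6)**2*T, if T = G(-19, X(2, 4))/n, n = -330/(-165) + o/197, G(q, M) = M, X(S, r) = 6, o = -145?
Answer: 66586/83 ≈ 802.24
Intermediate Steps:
n = 249/197 (n = -330/(-165) - 145/197 = -330*(-1/165) - 145*1/197 = 2 - 145/197 = 249/197 ≈ 1.2640)
T = 394/83 (T = 6/(249/197) = 6*(197/249) = 394/83 ≈ 4.7470)
(7 + 6)**2*T = (7 + 6)**2*(394/83) = 13**2*(394/83) = 169*(394/83) = 66586/83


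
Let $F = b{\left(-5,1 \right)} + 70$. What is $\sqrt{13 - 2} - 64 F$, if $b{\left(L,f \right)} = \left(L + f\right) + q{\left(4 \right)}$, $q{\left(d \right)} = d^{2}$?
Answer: $-5248 + \sqrt{11} \approx -5244.7$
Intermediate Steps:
$b{\left(L,f \right)} = 16 + L + f$ ($b{\left(L,f \right)} = \left(L + f\right) + 4^{2} = \left(L + f\right) + 16 = 16 + L + f$)
$F = 82$ ($F = \left(16 - 5 + 1\right) + 70 = 12 + 70 = 82$)
$\sqrt{13 - 2} - 64 F = \sqrt{13 - 2} - 5248 = \sqrt{11} - 5248 = -5248 + \sqrt{11}$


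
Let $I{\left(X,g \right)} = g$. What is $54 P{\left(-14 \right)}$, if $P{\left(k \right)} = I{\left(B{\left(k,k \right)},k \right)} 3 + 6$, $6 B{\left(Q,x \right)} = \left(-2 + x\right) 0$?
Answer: $-1944$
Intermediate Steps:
$B{\left(Q,x \right)} = 0$ ($B{\left(Q,x \right)} = \frac{\left(-2 + x\right) 0}{6} = \frac{1}{6} \cdot 0 = 0$)
$P{\left(k \right)} = 6 + 3 k$ ($P{\left(k \right)} = k 3 + 6 = 3 k + 6 = 6 + 3 k$)
$54 P{\left(-14 \right)} = 54 \left(6 + 3 \left(-14\right)\right) = 54 \left(6 - 42\right) = 54 \left(-36\right) = -1944$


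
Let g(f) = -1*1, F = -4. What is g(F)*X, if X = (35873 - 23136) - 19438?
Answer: 6701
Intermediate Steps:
g(f) = -1
X = -6701 (X = 12737 - 19438 = -6701)
g(F)*X = -1*(-6701) = 6701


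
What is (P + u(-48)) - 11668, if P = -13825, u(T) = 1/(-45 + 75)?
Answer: -764789/30 ≈ -25493.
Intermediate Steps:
u(T) = 1/30
(P + u(-48)) - 11668 = (-13825 + 1/30) - 11668 = -414749/30 - 11668 = -764789/30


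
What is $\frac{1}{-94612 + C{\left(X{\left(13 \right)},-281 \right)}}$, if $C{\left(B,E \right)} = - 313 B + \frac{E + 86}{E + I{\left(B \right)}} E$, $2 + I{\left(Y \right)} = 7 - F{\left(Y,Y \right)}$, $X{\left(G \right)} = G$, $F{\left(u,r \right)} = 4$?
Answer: $- \frac{56}{5537095} \approx -1.0114 \cdot 10^{-5}$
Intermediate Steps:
$I{\left(Y \right)} = 1$ ($I{\left(Y \right)} = -2 + \left(7 - 4\right) = -2 + 3 = 1$)
$C{\left(B,E \right)} = - 313 B + \frac{E \left(86 + E\right)}{1 + E}$ ($C{\left(B,E \right)} = - 313 B + \frac{E + 86}{E + 1} E = - 313 B + \frac{86 + E}{1 + E} E = - 313 B + \frac{E \left(86 + E\right)}{1 + E}$)
$\frac{1}{-94612 + C{\left(X{\left(13 \right)},-281 \right)}} = \frac{1}{-94612 + \frac{\left(-281\right)^{2} - 4069 + 86 \left(-281\right) - 4069 \left(-281\right)}{1 - 281}} = \frac{1}{-94612 + \frac{78961 - 4069 - 24166 + 1143389}{-280}} = \frac{1}{-94612 - \frac{238823}{56}} = \frac{1}{- \frac{5537095}{56}} = - \frac{56}{5537095}$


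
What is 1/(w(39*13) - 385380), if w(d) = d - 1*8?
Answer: -1/384881 ≈ -2.5982e-6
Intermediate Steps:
w(d) = -8 + d (w(d) = d - 8 = -8 + d)
1/(w(39*13) - 385380) = 1/((-8 + 39*13) - 385380) = 1/((-8 + 507) - 385380) = 1/(499 - 385380) = 1/(-384881) = -1/384881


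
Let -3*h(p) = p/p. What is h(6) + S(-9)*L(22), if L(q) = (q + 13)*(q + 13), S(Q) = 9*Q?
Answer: -297676/3 ≈ -99225.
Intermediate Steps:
h(p) = -1/3 (h(p) = -p/(3*p) = -1/3*1 = -1/3)
L(q) = (13 + q)**2 (L(q) = (13 + q)*(13 + q) = (13 + q)**2)
h(6) + S(-9)*L(22) = -1/3 + (9*(-9))*(13 + 22)**2 = -1/3 - 81*35**2 = -1/3 - 81*1225 = -1/3 - 99225 = -297676/3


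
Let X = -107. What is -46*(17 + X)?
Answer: 4140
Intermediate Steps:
-46*(17 + X) = -46*(17 - 107) = -46*(-90) = 4140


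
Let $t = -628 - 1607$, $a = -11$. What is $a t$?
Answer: $24585$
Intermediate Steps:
$t = -2235$
$a t = \left(-11\right) \left(-2235\right) = 24585$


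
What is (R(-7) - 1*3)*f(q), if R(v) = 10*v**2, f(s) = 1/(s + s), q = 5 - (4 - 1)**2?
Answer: -487/8 ≈ -60.875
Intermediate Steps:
q = -4 (q = 5 - 1*3**2 = 5 - 1*9 = 5 - 9 = -4)
f(s) = 1/(2*s)
(R(-7) - 1*3)*f(q) = (10*(-7)**2 - 1*3)*((1/2)/(-4)) = (10*49 - 3)*((1/2)*(-1/4)) = (490 - 3)*(-1/8) = 487*(-1/8) = -487/8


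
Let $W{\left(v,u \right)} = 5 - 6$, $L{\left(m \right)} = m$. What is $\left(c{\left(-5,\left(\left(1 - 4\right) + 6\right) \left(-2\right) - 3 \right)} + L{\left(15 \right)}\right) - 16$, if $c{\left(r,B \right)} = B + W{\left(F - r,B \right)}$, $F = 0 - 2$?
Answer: $-11$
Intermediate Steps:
$F = -2$ ($F = 0 - 2 = -2$)
$W{\left(v,u \right)} = -1$ ($W{\left(v,u \right)} = 5 - 6 = -1$)
$c{\left(r,B \right)} = -1 + B$ ($c{\left(r,B \right)} = B - 1 = -1 + B$)
$\left(c{\left(-5,\left(\left(1 - 4\right) + 6\right) \left(-2\right) - 3 \right)} + L{\left(15 \right)}\right) - 16 = \left(\left(-1 + \left(\left(\left(1 - 4\right) + 6\right) \left(-2\right) - 3\right)\right) + 15\right) - 16 = \left(\left(-1 + \left(\left(-3 + 6\right) \left(-2\right) - 3\right)\right) + 15\right) - 16 = \left(\left(-1 + \left(3 \left(-2\right) - 3\right)\right) + 15\right) - 16 = \left(\left(-1 - 9\right) + 15\right) - 16 = \left(-10 + 15\right) - 16 = 5 - 16 = -11$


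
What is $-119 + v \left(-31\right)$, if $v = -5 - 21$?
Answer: $687$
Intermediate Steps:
$v = -26$ ($v = -5 - 21 = -26$)
$-119 + v \left(-31\right) = -119 - -806 = -119 + 806 = 687$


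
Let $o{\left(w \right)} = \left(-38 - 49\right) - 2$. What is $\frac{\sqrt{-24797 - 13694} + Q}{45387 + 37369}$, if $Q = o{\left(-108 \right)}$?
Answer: $- \frac{89}{82756} + \frac{i \sqrt{38491}}{82756} \approx -0.0010755 + 0.0023707 i$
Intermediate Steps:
$o{\left(w \right)} = -89$ ($o{\left(w \right)} = -87 - 2 = -89$)
$Q = -89$
$\frac{\sqrt{-24797 - 13694} + Q}{45387 + 37369} = \frac{\sqrt{-24797 - 13694} - 89}{45387 + 37369} = \frac{\sqrt{-38491} - 89}{82756} = \left(i \sqrt{38491} - 89\right) \frac{1}{82756} = \left(-89 + i \sqrt{38491}\right) \frac{1}{82756} = - \frac{89}{82756} + \frac{i \sqrt{38491}}{82756}$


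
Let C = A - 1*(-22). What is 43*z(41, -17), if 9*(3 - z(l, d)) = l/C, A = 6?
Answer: 30745/252 ≈ 122.00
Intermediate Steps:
C = 28 (C = 6 - 1*(-22) = 6 + 22 = 28)
z(l, d) = 3 - l/252 (z(l, d) = 3 - l/(9*28) = 3 - l/252)
43*z(41, -17) = 43*(3 - 1/252*41) = 43*(3 - 41/252) = 43*(715/252) = 30745/252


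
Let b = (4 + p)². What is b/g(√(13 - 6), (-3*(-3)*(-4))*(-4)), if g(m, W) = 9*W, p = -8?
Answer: 1/81 ≈ 0.012346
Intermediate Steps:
b = 16 (b = (4 - 8)² = (-4)² = 16)
b/g(√(13 - 6), (-3*(-3)*(-4))*(-4)) = 16/((9*((-3*(-3)*(-4))*(-4)))) = 16/((9*((9*(-4))*(-4)))) = 16/((9*(-36*(-4)))) = 16/((9*144)) = 16/1296 = 16*(1/1296) = 1/81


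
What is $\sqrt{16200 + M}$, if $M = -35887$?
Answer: $i \sqrt{19687} \approx 140.31 i$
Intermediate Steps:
$\sqrt{16200 + M} = \sqrt{16200 - 35887} = \sqrt{-19687} = i \sqrt{19687}$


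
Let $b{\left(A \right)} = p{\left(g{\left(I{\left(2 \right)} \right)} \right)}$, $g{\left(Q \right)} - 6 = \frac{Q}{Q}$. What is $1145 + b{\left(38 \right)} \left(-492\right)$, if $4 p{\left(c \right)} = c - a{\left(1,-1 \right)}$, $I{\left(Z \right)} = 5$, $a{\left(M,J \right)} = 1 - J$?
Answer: $530$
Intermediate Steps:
$g{\left(Q \right)} = 7$ ($g{\left(Q \right)} = 6 + \frac{Q}{Q} = 6 + 1 = 7$)
$p{\left(c \right)} = - \frac{1}{2} + \frac{c}{4}$ ($p{\left(c \right)} = \frac{c - \left(1 - -1\right)}{4} = \frac{c - \left(1 + 1\right)}{4} = \frac{c - 2}{4} = \frac{-2 + c}{4} = - \frac{1}{2} + \frac{c}{4}$)
$b{\left(A \right)} = \frac{5}{4}$ ($b{\left(A \right)} = - \frac{1}{2} + \frac{1}{4} \cdot 7 = - \frac{1}{2} + \frac{7}{4} = \frac{5}{4}$)
$1145 + b{\left(38 \right)} \left(-492\right) = 1145 + \frac{5}{4} \left(-492\right) = 1145 - 615 = 530$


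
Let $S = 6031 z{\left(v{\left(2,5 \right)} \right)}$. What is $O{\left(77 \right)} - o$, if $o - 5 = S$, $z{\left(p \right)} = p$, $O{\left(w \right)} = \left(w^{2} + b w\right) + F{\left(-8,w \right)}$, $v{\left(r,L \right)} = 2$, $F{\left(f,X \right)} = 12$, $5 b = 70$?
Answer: $-5048$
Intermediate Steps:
$b = 14$ ($b = \frac{1}{5} \cdot 70 = 14$)
$O{\left(w \right)} = 12 + w^{2} + 14 w$ ($O{\left(w \right)} = \left(w^{2} + 14 w\right) + 12 = 12 + w^{2} + 14 w$)
$S = 12062$ ($S = 6031 \cdot 2 = 12062$)
$o = 12067$ ($o = 5 + 12062 = 12067$)
$O{\left(77 \right)} - o = \left(12 + 77^{2} + 14 \cdot 77\right) - 12067 = \left(12 + 5929 + 1078\right) - 12067 = 7019 - 12067 = -5048$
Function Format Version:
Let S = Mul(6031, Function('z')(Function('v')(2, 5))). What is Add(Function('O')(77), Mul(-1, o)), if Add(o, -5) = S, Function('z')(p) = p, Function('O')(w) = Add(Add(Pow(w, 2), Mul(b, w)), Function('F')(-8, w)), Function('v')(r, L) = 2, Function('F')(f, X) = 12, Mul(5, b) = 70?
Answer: -5048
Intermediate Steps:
b = 14 (b = Mul(Rational(1, 5), 70) = 14)
Function('O')(w) = Add(12, Pow(w, 2), Mul(14, w)) (Function('O')(w) = Add(Add(Pow(w, 2), Mul(14, w)), 12) = Add(12, Pow(w, 2), Mul(14, w)))
S = 12062 (S = Mul(6031, 2) = 12062)
o = 12067 (o = Add(5, 12062) = 12067)
Add(Function('O')(77), Mul(-1, o)) = Add(Add(12, Pow(77, 2), Mul(14, 77)), Mul(-1, 12067)) = Add(Add(12, 5929, 1078), -12067) = Add(7019, -12067) = -5048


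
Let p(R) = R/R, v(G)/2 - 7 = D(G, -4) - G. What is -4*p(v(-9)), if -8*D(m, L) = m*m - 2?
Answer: -4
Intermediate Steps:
D(m, L) = ¼ - m²/8 (D(m, L) = -(m*m - 2)/8 = -(m² - 2)/8 = -(-2 + m²)/8 = ¼ - m²/8)
v(G) = 29/2 - 2*G - G²/4 (v(G) = 14 + 2*((¼ - G²/8) - G) = 14 + 2*(¼ - G - G²/8) = 14 + (½ - 2*G - G²/4) = 29/2 - 2*G - G²/4)
p(R) = 1
-4*p(v(-9)) = -4*1 = -4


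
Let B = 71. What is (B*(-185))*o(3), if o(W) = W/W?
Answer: -13135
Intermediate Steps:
o(W) = 1
(B*(-185))*o(3) = (71*(-185))*1 = -13135*1 = -13135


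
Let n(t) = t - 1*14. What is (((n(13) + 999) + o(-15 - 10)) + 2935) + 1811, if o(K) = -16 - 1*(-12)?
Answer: 5740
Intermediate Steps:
n(t) = -14 + t (n(t) = t - 14 = -14 + t)
o(K) = -4 (o(K) = -16 + 12 = -4)
(((n(13) + 999) + o(-15 - 10)) + 2935) + 1811 = ((((-14 + 13) + 999) - 4) + 2935) + 1811 = (((-1 + 999) - 4) + 2935) + 1811 = ((998 - 4) + 2935) + 1811 = (994 + 2935) + 1811 = 3929 + 1811 = 5740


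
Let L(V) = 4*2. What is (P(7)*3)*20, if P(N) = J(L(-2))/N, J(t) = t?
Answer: 480/7 ≈ 68.571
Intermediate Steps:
L(V) = 8
P(N) = 8/N
(P(7)*3)*20 = ((8/7)*3)*20 = (24/7)*20 = 480/7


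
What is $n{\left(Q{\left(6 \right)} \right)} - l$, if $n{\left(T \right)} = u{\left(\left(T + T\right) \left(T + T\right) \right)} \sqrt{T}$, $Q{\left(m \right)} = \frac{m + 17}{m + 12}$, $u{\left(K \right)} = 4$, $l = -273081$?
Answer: $273081 + \frac{2 \sqrt{46}}{3} \approx 2.7309 \cdot 10^{5}$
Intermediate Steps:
$Q{\left(m \right)} = \frac{17 + m}{12 + m}$
$n{\left(T \right)} = 4 \sqrt{T}$
$n{\left(Q{\left(6 \right)} \right)} - l = 4 \sqrt{\frac{17 + 6}{12 + 6}} - -273081 = 4 \sqrt{\frac{1}{18} \cdot 23} + 273081 = 4 \sqrt{\frac{23}{18}} + 273081 = 4 \frac{\sqrt{46}}{6} + 273081 = \frac{2 \sqrt{46}}{3} + 273081 = 273081 + \frac{2 \sqrt{46}}{3}$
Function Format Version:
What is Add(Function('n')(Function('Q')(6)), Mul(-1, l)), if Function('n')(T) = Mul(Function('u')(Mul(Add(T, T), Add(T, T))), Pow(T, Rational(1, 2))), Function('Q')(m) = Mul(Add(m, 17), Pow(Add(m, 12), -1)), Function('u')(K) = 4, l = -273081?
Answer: Add(273081, Mul(Rational(2, 3), Pow(46, Rational(1, 2)))) ≈ 2.7309e+5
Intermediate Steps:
Function('Q')(m) = Mul(Pow(Add(12, m), -1), Add(17, m)) (Function('Q')(m) = Mul(Add(17, m), Pow(Add(12, m), -1)) = Mul(Pow(Add(12, m), -1), Add(17, m)))
Function('n')(T) = Mul(4, Pow(T, Rational(1, 2)))
Add(Function('n')(Function('Q')(6)), Mul(-1, l)) = Add(Mul(4, Pow(Mul(Pow(Add(12, 6), -1), Add(17, 6)), Rational(1, 2))), Mul(-1, -273081)) = Add(Mul(4, Pow(Mul(Pow(18, -1), 23), Rational(1, 2))), 273081) = Add(Mul(4, Pow(Mul(Rational(1, 18), 23), Rational(1, 2))), 273081) = Add(Mul(4, Pow(Rational(23, 18), Rational(1, 2))), 273081) = Add(Mul(4, Mul(Rational(1, 6), Pow(46, Rational(1, 2)))), 273081) = Add(Mul(Rational(2, 3), Pow(46, Rational(1, 2))), 273081) = Add(273081, Mul(Rational(2, 3), Pow(46, Rational(1, 2))))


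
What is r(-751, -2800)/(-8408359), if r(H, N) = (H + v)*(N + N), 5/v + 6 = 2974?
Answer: -222896300/445643027 ≈ -0.50017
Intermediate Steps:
v = 5/2968 (v = 5/(-6 + 2974) = 5/2968 ≈ 0.0016846)
r(H, N) = 2*N*(5/2968 + H) (r(H, N) = (H + 5/2968)*(N + N) = (5/2968 + H)*(2*N) = 2*N*(5/2968 + H))
r(-751, -2800)/(-8408359) = ((1/1484)*(-2800)*(5 + 2968*(-751)))/(-8408359) = ((1/1484)*(-2800)*(5 - 2228968))*(-1/8408359) = ((1/1484)*(-2800)*(-2228963))*(-1/8408359) = (222896300/53)*(-1/8408359) = -222896300/445643027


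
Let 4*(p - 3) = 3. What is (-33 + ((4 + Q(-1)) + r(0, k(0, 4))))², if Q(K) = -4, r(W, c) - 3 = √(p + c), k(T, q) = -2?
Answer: (60 - √7)²/4 ≈ 822.38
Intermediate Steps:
p = 15/4 (p = 3 + (¼)*3 = 3 + ¾ = 15/4 ≈ 3.7500)
r(W, c) = 3 + √(15/4 + c)
(-33 + ((4 + Q(-1)) + r(0, k(0, 4))))² = (-33 + ((4 - 4) + (3 + √(15 + 4*(-2))/2)))² = (-33 + (0 + (3 + √(15 - 8)/2)))² = (-33 + (0 + (3 + √7/2)))² = (-33 + (3 + √7/2))² = (-30 + √7/2)²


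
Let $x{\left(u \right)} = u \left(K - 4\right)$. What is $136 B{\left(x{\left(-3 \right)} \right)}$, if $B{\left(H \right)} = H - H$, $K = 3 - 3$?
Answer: $0$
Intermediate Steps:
$K = 0$ ($K = 3 - 3 = 0$)
$x{\left(u \right)} = - 4 u$ ($x{\left(u \right)} = u \left(0 - 4\right) = u \left(-4\right) = - 4 u$)
$B{\left(H \right)} = 0$
$136 B{\left(x{\left(-3 \right)} \right)} = 136 \cdot 0 = 0$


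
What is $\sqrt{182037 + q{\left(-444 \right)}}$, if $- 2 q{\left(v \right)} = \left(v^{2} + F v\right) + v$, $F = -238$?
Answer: $11 \sqrt{255} \approx 175.66$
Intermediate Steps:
$q{\left(v \right)} = - \frac{v^{2}}{2} + \frac{237 v}{2}$ ($q{\left(v \right)} = - \frac{\left(v^{2} - 238 v\right) + v}{2} = - \frac{v^{2} - 237 v}{2} = - \frac{v^{2}}{2} + \frac{237 v}{2}$)
$\sqrt{182037 + q{\left(-444 \right)}} = \sqrt{182037 + \frac{1}{2} \left(-444\right) \left(237 - -444\right)} = \sqrt{182037 + \frac{1}{2} \left(-444\right) \left(237 + 444\right)} = \sqrt{182037 + \frac{1}{2} \left(-444\right) 681} = \sqrt{182037 - 151182} = \sqrt{30855} = 11 \sqrt{255}$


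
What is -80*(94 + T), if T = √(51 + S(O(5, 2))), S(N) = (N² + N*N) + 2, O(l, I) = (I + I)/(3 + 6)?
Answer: -7520 - 400*√173/9 ≈ -8104.6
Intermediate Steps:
O(l, I) = 2*I/9 (O(l, I) = (2*I)/9 = (2*I)*(⅑) = 2*I/9)
S(N) = 2 + 2*N² (S(N) = (N² + N²) + 2 = 2*N² + 2 = 2 + 2*N²)
T = 5*√173/9 (T = √(51 + (2 + 2*((2/9)*2)²)) = √(51 + (2 + 2*(4/9)²)) = √(51 + (2 + 2*(16/81))) = √(51 + (2 + 32/81)) = √(51 + 194/81) = √(4325/81) = 5*√173/9 ≈ 7.3072)
-80*(94 + T) = -80*(94 + 5*√173/9) = -7520 - 400*√173/9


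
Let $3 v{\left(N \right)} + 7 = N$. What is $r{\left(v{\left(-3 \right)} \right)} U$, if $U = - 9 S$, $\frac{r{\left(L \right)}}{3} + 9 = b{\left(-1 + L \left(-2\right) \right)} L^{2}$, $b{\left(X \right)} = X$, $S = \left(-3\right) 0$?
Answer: $0$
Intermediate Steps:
$v{\left(N \right)} = - \frac{7}{3} + \frac{N}{3}$
$S = 0$
$r{\left(L \right)} = -27 + 3 L^{2} \left(-1 - 2 L\right)$ ($r{\left(L \right)} = -27 + 3 \left(-1 + L \left(-2\right)\right) L^{2} = -27 + 3 \left(-1 - 2 L\right) L^{2} = -27 + 3 L^{2} \left(-1 - 2 L\right)$)
$U = 0$ ($U = \left(-9\right) 0 = 0$)
$r{\left(v{\left(-3 \right)} \right)} U = \left(-27 + 3 \left(- \frac{7}{3} + \frac{1}{3} \left(-3\right)\right)^{2} \left(-1 - 2 \left(- \frac{7}{3} + \frac{1}{3} \left(-3\right)\right)\right)\right) 0 = \left(-27 + 3 \left(- \frac{7}{3} - 1\right)^{2} \left(-1 - 2 \left(- \frac{7}{3} - 1\right)\right)\right) 0 = \left(-27 + 3 \left(- \frac{10}{3}\right)^{2} \left(-1 - - \frac{20}{3}\right)\right) 0 = \left(-27 + 3 \cdot \frac{100}{9} \left(-1 + \frac{20}{3}\right)\right) 0 = \left(-27 + 3 \cdot \frac{100}{9} \cdot \frac{17}{3}\right) 0 = \left(-27 + \frac{1700}{9}\right) 0 = \frac{1457}{9} \cdot 0 = 0$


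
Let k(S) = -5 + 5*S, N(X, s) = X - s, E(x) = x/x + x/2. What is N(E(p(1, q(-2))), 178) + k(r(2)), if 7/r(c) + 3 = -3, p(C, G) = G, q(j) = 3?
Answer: -559/3 ≈ -186.33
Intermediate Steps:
r(c) = -7/6 (r(c) = 7/(-3 - 3) = 7/(-6) = 7*(-⅙) = -7/6)
E(x) = 1 + x/2 (E(x) = 1 + x*(½) = 1 + x/2)
N(E(p(1, q(-2))), 178) + k(r(2)) = ((1 + (½)*3) - 1*178) + (-5 + 5*(-7/6)) = ((1 + 3/2) - 178) + (-5 - 35/6) = (5/2 - 178) - 65/6 = -351/2 - 65/6 = -559/3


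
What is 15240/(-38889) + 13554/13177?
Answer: 108761342/170813451 ≈ 0.63673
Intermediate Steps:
15240/(-38889) + 13554/13177 = 15240*(-1/38889) + 13554*(1/13177) = -5080/12963 + 13554/13177 = 108761342/170813451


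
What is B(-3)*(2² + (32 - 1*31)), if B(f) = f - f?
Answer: 0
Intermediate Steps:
B(f) = 0
B(-3)*(2² + (32 - 1*31)) = 0*(2² + (32 - 1*31)) = 0*(4 + (32 - 31)) = 0*(4 + 1) = 0*5 = 0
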